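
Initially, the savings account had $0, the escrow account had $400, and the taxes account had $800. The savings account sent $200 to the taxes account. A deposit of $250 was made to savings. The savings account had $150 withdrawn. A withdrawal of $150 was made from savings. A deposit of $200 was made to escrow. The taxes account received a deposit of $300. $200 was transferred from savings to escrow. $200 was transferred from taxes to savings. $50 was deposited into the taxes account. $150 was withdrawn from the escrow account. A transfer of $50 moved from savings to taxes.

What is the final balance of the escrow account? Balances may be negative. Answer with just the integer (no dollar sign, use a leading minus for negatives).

Answer: 650

Derivation:
Tracking account balances step by step:
Start: savings=0, escrow=400, taxes=800
Event 1 (transfer 200 savings -> taxes): savings: 0 - 200 = -200, taxes: 800 + 200 = 1000. Balances: savings=-200, escrow=400, taxes=1000
Event 2 (deposit 250 to savings): savings: -200 + 250 = 50. Balances: savings=50, escrow=400, taxes=1000
Event 3 (withdraw 150 from savings): savings: 50 - 150 = -100. Balances: savings=-100, escrow=400, taxes=1000
Event 4 (withdraw 150 from savings): savings: -100 - 150 = -250. Balances: savings=-250, escrow=400, taxes=1000
Event 5 (deposit 200 to escrow): escrow: 400 + 200 = 600. Balances: savings=-250, escrow=600, taxes=1000
Event 6 (deposit 300 to taxes): taxes: 1000 + 300 = 1300. Balances: savings=-250, escrow=600, taxes=1300
Event 7 (transfer 200 savings -> escrow): savings: -250 - 200 = -450, escrow: 600 + 200 = 800. Balances: savings=-450, escrow=800, taxes=1300
Event 8 (transfer 200 taxes -> savings): taxes: 1300 - 200 = 1100, savings: -450 + 200 = -250. Balances: savings=-250, escrow=800, taxes=1100
Event 9 (deposit 50 to taxes): taxes: 1100 + 50 = 1150. Balances: savings=-250, escrow=800, taxes=1150
Event 10 (withdraw 150 from escrow): escrow: 800 - 150 = 650. Balances: savings=-250, escrow=650, taxes=1150
Event 11 (transfer 50 savings -> taxes): savings: -250 - 50 = -300, taxes: 1150 + 50 = 1200. Balances: savings=-300, escrow=650, taxes=1200

Final balance of escrow: 650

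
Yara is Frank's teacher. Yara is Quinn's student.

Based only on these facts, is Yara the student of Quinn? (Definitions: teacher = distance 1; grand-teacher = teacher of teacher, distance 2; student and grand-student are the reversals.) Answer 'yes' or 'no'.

Reconstructing the teacher chain from the given facts:
  Quinn -> Yara -> Frank
(each arrow means 'teacher of the next')
Positions in the chain (0 = top):
  position of Quinn: 0
  position of Yara: 1
  position of Frank: 2

Yara is at position 1, Quinn is at position 0; signed distance (j - i) = -1.
'student' requires j - i = -1. Actual distance is -1, so the relation HOLDS.

Answer: yes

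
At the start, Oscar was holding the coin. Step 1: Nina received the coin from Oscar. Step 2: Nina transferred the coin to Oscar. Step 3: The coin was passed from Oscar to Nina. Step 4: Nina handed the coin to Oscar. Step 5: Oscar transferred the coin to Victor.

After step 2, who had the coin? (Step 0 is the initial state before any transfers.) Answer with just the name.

Answer: Oscar

Derivation:
Tracking the coin holder through step 2:
After step 0 (start): Oscar
After step 1: Nina
After step 2: Oscar

At step 2, the holder is Oscar.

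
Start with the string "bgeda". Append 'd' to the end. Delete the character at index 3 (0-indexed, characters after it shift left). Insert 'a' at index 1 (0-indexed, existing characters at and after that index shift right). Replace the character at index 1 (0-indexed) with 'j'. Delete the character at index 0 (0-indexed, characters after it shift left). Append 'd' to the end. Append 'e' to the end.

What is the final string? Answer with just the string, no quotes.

Answer: jgeadde

Derivation:
Applying each edit step by step:
Start: "bgeda"
Op 1 (append 'd'): "bgeda" -> "bgedad"
Op 2 (delete idx 3 = 'd'): "bgedad" -> "bgead"
Op 3 (insert 'a' at idx 1): "bgead" -> "bagead"
Op 4 (replace idx 1: 'a' -> 'j'): "bagead" -> "bjgead"
Op 5 (delete idx 0 = 'b'): "bjgead" -> "jgead"
Op 6 (append 'd'): "jgead" -> "jgeadd"
Op 7 (append 'e'): "jgeadd" -> "jgeadde"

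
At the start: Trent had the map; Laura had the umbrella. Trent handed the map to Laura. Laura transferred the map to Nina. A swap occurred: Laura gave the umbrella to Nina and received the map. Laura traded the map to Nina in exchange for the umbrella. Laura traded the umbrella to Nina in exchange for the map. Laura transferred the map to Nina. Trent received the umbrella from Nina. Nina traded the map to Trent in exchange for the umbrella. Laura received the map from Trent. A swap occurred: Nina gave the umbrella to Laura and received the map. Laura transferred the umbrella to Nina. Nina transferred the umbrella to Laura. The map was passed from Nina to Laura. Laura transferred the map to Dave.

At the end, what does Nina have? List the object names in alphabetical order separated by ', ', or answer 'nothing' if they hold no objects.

Answer: nothing

Derivation:
Tracking all object holders:
Start: map:Trent, umbrella:Laura
Event 1 (give map: Trent -> Laura). State: map:Laura, umbrella:Laura
Event 2 (give map: Laura -> Nina). State: map:Nina, umbrella:Laura
Event 3 (swap umbrella<->map: now umbrella:Nina, map:Laura). State: map:Laura, umbrella:Nina
Event 4 (swap map<->umbrella: now map:Nina, umbrella:Laura). State: map:Nina, umbrella:Laura
Event 5 (swap umbrella<->map: now umbrella:Nina, map:Laura). State: map:Laura, umbrella:Nina
Event 6 (give map: Laura -> Nina). State: map:Nina, umbrella:Nina
Event 7 (give umbrella: Nina -> Trent). State: map:Nina, umbrella:Trent
Event 8 (swap map<->umbrella: now map:Trent, umbrella:Nina). State: map:Trent, umbrella:Nina
Event 9 (give map: Trent -> Laura). State: map:Laura, umbrella:Nina
Event 10 (swap umbrella<->map: now umbrella:Laura, map:Nina). State: map:Nina, umbrella:Laura
Event 11 (give umbrella: Laura -> Nina). State: map:Nina, umbrella:Nina
Event 12 (give umbrella: Nina -> Laura). State: map:Nina, umbrella:Laura
Event 13 (give map: Nina -> Laura). State: map:Laura, umbrella:Laura
Event 14 (give map: Laura -> Dave). State: map:Dave, umbrella:Laura

Final state: map:Dave, umbrella:Laura
Nina holds: (nothing).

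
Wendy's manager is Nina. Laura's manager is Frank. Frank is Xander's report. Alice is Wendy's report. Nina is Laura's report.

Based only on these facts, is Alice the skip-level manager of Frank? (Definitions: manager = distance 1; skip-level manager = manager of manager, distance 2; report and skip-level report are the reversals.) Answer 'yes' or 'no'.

Answer: no

Derivation:
Reconstructing the manager chain from the given facts:
  Xander -> Frank -> Laura -> Nina -> Wendy -> Alice
(each arrow means 'manager of the next')
Positions in the chain (0 = top):
  position of Xander: 0
  position of Frank: 1
  position of Laura: 2
  position of Nina: 3
  position of Wendy: 4
  position of Alice: 5

Alice is at position 5, Frank is at position 1; signed distance (j - i) = -4.
'skip-level manager' requires j - i = 2. Actual distance is -4, so the relation does NOT hold.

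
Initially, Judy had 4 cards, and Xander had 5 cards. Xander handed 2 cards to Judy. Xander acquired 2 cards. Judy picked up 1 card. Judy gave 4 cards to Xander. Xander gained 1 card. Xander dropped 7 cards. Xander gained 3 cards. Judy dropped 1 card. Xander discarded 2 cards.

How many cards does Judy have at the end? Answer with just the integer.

Answer: 2

Derivation:
Tracking counts step by step:
Start: Judy=4, Xander=5
Event 1 (Xander -> Judy, 2): Xander: 5 -> 3, Judy: 4 -> 6. State: Judy=6, Xander=3
Event 2 (Xander +2): Xander: 3 -> 5. State: Judy=6, Xander=5
Event 3 (Judy +1): Judy: 6 -> 7. State: Judy=7, Xander=5
Event 4 (Judy -> Xander, 4): Judy: 7 -> 3, Xander: 5 -> 9. State: Judy=3, Xander=9
Event 5 (Xander +1): Xander: 9 -> 10. State: Judy=3, Xander=10
Event 6 (Xander -7): Xander: 10 -> 3. State: Judy=3, Xander=3
Event 7 (Xander +3): Xander: 3 -> 6. State: Judy=3, Xander=6
Event 8 (Judy -1): Judy: 3 -> 2. State: Judy=2, Xander=6
Event 9 (Xander -2): Xander: 6 -> 4. State: Judy=2, Xander=4

Judy's final count: 2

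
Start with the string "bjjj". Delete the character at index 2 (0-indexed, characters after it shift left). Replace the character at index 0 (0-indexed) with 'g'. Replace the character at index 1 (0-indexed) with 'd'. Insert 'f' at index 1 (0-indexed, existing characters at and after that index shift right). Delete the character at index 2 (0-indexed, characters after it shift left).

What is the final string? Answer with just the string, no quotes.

Applying each edit step by step:
Start: "bjjj"
Op 1 (delete idx 2 = 'j'): "bjjj" -> "bjj"
Op 2 (replace idx 0: 'b' -> 'g'): "bjj" -> "gjj"
Op 3 (replace idx 1: 'j' -> 'd'): "gjj" -> "gdj"
Op 4 (insert 'f' at idx 1): "gdj" -> "gfdj"
Op 5 (delete idx 2 = 'd'): "gfdj" -> "gfj"

Answer: gfj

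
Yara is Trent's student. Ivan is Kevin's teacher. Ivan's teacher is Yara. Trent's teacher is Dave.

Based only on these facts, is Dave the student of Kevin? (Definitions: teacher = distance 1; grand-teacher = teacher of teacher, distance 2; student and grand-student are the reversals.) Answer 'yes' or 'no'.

Answer: no

Derivation:
Reconstructing the teacher chain from the given facts:
  Dave -> Trent -> Yara -> Ivan -> Kevin
(each arrow means 'teacher of the next')
Positions in the chain (0 = top):
  position of Dave: 0
  position of Trent: 1
  position of Yara: 2
  position of Ivan: 3
  position of Kevin: 4

Dave is at position 0, Kevin is at position 4; signed distance (j - i) = 4.
'student' requires j - i = -1. Actual distance is 4, so the relation does NOT hold.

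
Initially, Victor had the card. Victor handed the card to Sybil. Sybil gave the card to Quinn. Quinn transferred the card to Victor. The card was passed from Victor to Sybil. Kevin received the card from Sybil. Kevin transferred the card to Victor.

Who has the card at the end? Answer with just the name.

Tracking the card through each event:
Start: Victor has the card.
After event 1: Sybil has the card.
After event 2: Quinn has the card.
After event 3: Victor has the card.
After event 4: Sybil has the card.
After event 5: Kevin has the card.
After event 6: Victor has the card.

Answer: Victor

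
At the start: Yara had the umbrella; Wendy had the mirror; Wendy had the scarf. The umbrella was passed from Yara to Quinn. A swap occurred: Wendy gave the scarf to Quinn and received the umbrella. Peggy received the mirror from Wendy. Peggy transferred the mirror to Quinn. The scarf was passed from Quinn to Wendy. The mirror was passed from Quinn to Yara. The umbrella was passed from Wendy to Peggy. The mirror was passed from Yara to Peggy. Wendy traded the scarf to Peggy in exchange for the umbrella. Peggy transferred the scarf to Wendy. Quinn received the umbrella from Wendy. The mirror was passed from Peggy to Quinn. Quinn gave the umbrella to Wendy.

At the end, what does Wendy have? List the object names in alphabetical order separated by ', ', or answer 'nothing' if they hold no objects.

Answer: scarf, umbrella

Derivation:
Tracking all object holders:
Start: umbrella:Yara, mirror:Wendy, scarf:Wendy
Event 1 (give umbrella: Yara -> Quinn). State: umbrella:Quinn, mirror:Wendy, scarf:Wendy
Event 2 (swap scarf<->umbrella: now scarf:Quinn, umbrella:Wendy). State: umbrella:Wendy, mirror:Wendy, scarf:Quinn
Event 3 (give mirror: Wendy -> Peggy). State: umbrella:Wendy, mirror:Peggy, scarf:Quinn
Event 4 (give mirror: Peggy -> Quinn). State: umbrella:Wendy, mirror:Quinn, scarf:Quinn
Event 5 (give scarf: Quinn -> Wendy). State: umbrella:Wendy, mirror:Quinn, scarf:Wendy
Event 6 (give mirror: Quinn -> Yara). State: umbrella:Wendy, mirror:Yara, scarf:Wendy
Event 7 (give umbrella: Wendy -> Peggy). State: umbrella:Peggy, mirror:Yara, scarf:Wendy
Event 8 (give mirror: Yara -> Peggy). State: umbrella:Peggy, mirror:Peggy, scarf:Wendy
Event 9 (swap scarf<->umbrella: now scarf:Peggy, umbrella:Wendy). State: umbrella:Wendy, mirror:Peggy, scarf:Peggy
Event 10 (give scarf: Peggy -> Wendy). State: umbrella:Wendy, mirror:Peggy, scarf:Wendy
Event 11 (give umbrella: Wendy -> Quinn). State: umbrella:Quinn, mirror:Peggy, scarf:Wendy
Event 12 (give mirror: Peggy -> Quinn). State: umbrella:Quinn, mirror:Quinn, scarf:Wendy
Event 13 (give umbrella: Quinn -> Wendy). State: umbrella:Wendy, mirror:Quinn, scarf:Wendy

Final state: umbrella:Wendy, mirror:Quinn, scarf:Wendy
Wendy holds: scarf, umbrella.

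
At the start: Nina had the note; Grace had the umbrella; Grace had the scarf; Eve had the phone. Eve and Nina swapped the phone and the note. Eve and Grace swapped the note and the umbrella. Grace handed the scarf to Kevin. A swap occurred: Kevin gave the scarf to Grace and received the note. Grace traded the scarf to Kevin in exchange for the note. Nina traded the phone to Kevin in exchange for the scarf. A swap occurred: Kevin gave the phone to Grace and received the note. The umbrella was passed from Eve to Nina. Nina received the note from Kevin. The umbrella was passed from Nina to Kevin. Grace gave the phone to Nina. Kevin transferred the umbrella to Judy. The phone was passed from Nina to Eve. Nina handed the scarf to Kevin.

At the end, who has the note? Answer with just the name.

Tracking all object holders:
Start: note:Nina, umbrella:Grace, scarf:Grace, phone:Eve
Event 1 (swap phone<->note: now phone:Nina, note:Eve). State: note:Eve, umbrella:Grace, scarf:Grace, phone:Nina
Event 2 (swap note<->umbrella: now note:Grace, umbrella:Eve). State: note:Grace, umbrella:Eve, scarf:Grace, phone:Nina
Event 3 (give scarf: Grace -> Kevin). State: note:Grace, umbrella:Eve, scarf:Kevin, phone:Nina
Event 4 (swap scarf<->note: now scarf:Grace, note:Kevin). State: note:Kevin, umbrella:Eve, scarf:Grace, phone:Nina
Event 5 (swap scarf<->note: now scarf:Kevin, note:Grace). State: note:Grace, umbrella:Eve, scarf:Kevin, phone:Nina
Event 6 (swap phone<->scarf: now phone:Kevin, scarf:Nina). State: note:Grace, umbrella:Eve, scarf:Nina, phone:Kevin
Event 7 (swap phone<->note: now phone:Grace, note:Kevin). State: note:Kevin, umbrella:Eve, scarf:Nina, phone:Grace
Event 8 (give umbrella: Eve -> Nina). State: note:Kevin, umbrella:Nina, scarf:Nina, phone:Grace
Event 9 (give note: Kevin -> Nina). State: note:Nina, umbrella:Nina, scarf:Nina, phone:Grace
Event 10 (give umbrella: Nina -> Kevin). State: note:Nina, umbrella:Kevin, scarf:Nina, phone:Grace
Event 11 (give phone: Grace -> Nina). State: note:Nina, umbrella:Kevin, scarf:Nina, phone:Nina
Event 12 (give umbrella: Kevin -> Judy). State: note:Nina, umbrella:Judy, scarf:Nina, phone:Nina
Event 13 (give phone: Nina -> Eve). State: note:Nina, umbrella:Judy, scarf:Nina, phone:Eve
Event 14 (give scarf: Nina -> Kevin). State: note:Nina, umbrella:Judy, scarf:Kevin, phone:Eve

Final state: note:Nina, umbrella:Judy, scarf:Kevin, phone:Eve
The note is held by Nina.

Answer: Nina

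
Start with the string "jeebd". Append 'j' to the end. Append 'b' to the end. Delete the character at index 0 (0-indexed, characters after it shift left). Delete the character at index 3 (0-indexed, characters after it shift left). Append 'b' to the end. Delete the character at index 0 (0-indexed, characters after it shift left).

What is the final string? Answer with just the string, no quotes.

Applying each edit step by step:
Start: "jeebd"
Op 1 (append 'j'): "jeebd" -> "jeebdj"
Op 2 (append 'b'): "jeebdj" -> "jeebdjb"
Op 3 (delete idx 0 = 'j'): "jeebdjb" -> "eebdjb"
Op 4 (delete idx 3 = 'd'): "eebdjb" -> "eebjb"
Op 5 (append 'b'): "eebjb" -> "eebjbb"
Op 6 (delete idx 0 = 'e'): "eebjbb" -> "ebjbb"

Answer: ebjbb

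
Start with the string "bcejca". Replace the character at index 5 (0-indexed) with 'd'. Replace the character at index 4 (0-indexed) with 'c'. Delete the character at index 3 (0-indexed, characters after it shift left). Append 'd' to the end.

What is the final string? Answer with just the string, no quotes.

Applying each edit step by step:
Start: "bcejca"
Op 1 (replace idx 5: 'a' -> 'd'): "bcejca" -> "bcejcd"
Op 2 (replace idx 4: 'c' -> 'c'): "bcejcd" -> "bcejcd"
Op 3 (delete idx 3 = 'j'): "bcejcd" -> "bcecd"
Op 4 (append 'd'): "bcecd" -> "bcecdd"

Answer: bcecdd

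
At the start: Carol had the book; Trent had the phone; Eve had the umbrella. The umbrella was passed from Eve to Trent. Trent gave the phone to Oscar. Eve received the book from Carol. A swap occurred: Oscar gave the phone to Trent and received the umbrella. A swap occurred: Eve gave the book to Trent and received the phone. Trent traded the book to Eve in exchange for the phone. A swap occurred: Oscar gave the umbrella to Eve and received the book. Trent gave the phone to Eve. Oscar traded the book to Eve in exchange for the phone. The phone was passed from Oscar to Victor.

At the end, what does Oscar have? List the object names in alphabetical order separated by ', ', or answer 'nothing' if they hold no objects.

Tracking all object holders:
Start: book:Carol, phone:Trent, umbrella:Eve
Event 1 (give umbrella: Eve -> Trent). State: book:Carol, phone:Trent, umbrella:Trent
Event 2 (give phone: Trent -> Oscar). State: book:Carol, phone:Oscar, umbrella:Trent
Event 3 (give book: Carol -> Eve). State: book:Eve, phone:Oscar, umbrella:Trent
Event 4 (swap phone<->umbrella: now phone:Trent, umbrella:Oscar). State: book:Eve, phone:Trent, umbrella:Oscar
Event 5 (swap book<->phone: now book:Trent, phone:Eve). State: book:Trent, phone:Eve, umbrella:Oscar
Event 6 (swap book<->phone: now book:Eve, phone:Trent). State: book:Eve, phone:Trent, umbrella:Oscar
Event 7 (swap umbrella<->book: now umbrella:Eve, book:Oscar). State: book:Oscar, phone:Trent, umbrella:Eve
Event 8 (give phone: Trent -> Eve). State: book:Oscar, phone:Eve, umbrella:Eve
Event 9 (swap book<->phone: now book:Eve, phone:Oscar). State: book:Eve, phone:Oscar, umbrella:Eve
Event 10 (give phone: Oscar -> Victor). State: book:Eve, phone:Victor, umbrella:Eve

Final state: book:Eve, phone:Victor, umbrella:Eve
Oscar holds: (nothing).

Answer: nothing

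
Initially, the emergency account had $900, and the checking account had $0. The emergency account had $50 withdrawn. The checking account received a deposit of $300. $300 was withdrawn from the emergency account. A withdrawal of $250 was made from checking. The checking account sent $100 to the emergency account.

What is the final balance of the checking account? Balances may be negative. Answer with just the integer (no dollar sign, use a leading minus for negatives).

Answer: -50

Derivation:
Tracking account balances step by step:
Start: emergency=900, checking=0
Event 1 (withdraw 50 from emergency): emergency: 900 - 50 = 850. Balances: emergency=850, checking=0
Event 2 (deposit 300 to checking): checking: 0 + 300 = 300. Balances: emergency=850, checking=300
Event 3 (withdraw 300 from emergency): emergency: 850 - 300 = 550. Balances: emergency=550, checking=300
Event 4 (withdraw 250 from checking): checking: 300 - 250 = 50. Balances: emergency=550, checking=50
Event 5 (transfer 100 checking -> emergency): checking: 50 - 100 = -50, emergency: 550 + 100 = 650. Balances: emergency=650, checking=-50

Final balance of checking: -50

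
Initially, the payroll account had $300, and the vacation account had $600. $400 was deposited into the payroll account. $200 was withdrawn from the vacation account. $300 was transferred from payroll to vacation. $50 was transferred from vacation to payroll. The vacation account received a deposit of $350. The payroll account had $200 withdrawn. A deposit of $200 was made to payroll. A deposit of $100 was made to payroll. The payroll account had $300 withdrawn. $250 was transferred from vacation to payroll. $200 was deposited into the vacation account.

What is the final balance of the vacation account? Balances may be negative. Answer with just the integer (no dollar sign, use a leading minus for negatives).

Answer: 950

Derivation:
Tracking account balances step by step:
Start: payroll=300, vacation=600
Event 1 (deposit 400 to payroll): payroll: 300 + 400 = 700. Balances: payroll=700, vacation=600
Event 2 (withdraw 200 from vacation): vacation: 600 - 200 = 400. Balances: payroll=700, vacation=400
Event 3 (transfer 300 payroll -> vacation): payroll: 700 - 300 = 400, vacation: 400 + 300 = 700. Balances: payroll=400, vacation=700
Event 4 (transfer 50 vacation -> payroll): vacation: 700 - 50 = 650, payroll: 400 + 50 = 450. Balances: payroll=450, vacation=650
Event 5 (deposit 350 to vacation): vacation: 650 + 350 = 1000. Balances: payroll=450, vacation=1000
Event 6 (withdraw 200 from payroll): payroll: 450 - 200 = 250. Balances: payroll=250, vacation=1000
Event 7 (deposit 200 to payroll): payroll: 250 + 200 = 450. Balances: payroll=450, vacation=1000
Event 8 (deposit 100 to payroll): payroll: 450 + 100 = 550. Balances: payroll=550, vacation=1000
Event 9 (withdraw 300 from payroll): payroll: 550 - 300 = 250. Balances: payroll=250, vacation=1000
Event 10 (transfer 250 vacation -> payroll): vacation: 1000 - 250 = 750, payroll: 250 + 250 = 500. Balances: payroll=500, vacation=750
Event 11 (deposit 200 to vacation): vacation: 750 + 200 = 950. Balances: payroll=500, vacation=950

Final balance of vacation: 950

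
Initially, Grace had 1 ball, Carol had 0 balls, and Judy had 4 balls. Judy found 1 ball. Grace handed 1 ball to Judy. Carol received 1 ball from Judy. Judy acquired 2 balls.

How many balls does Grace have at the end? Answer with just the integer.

Answer: 0

Derivation:
Tracking counts step by step:
Start: Grace=1, Carol=0, Judy=4
Event 1 (Judy +1): Judy: 4 -> 5. State: Grace=1, Carol=0, Judy=5
Event 2 (Grace -> Judy, 1): Grace: 1 -> 0, Judy: 5 -> 6. State: Grace=0, Carol=0, Judy=6
Event 3 (Judy -> Carol, 1): Judy: 6 -> 5, Carol: 0 -> 1. State: Grace=0, Carol=1, Judy=5
Event 4 (Judy +2): Judy: 5 -> 7. State: Grace=0, Carol=1, Judy=7

Grace's final count: 0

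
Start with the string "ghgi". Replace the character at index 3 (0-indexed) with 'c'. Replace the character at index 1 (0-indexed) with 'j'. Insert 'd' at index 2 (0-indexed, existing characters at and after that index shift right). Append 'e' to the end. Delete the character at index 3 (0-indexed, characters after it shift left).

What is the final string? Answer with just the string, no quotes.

Answer: gjdce

Derivation:
Applying each edit step by step:
Start: "ghgi"
Op 1 (replace idx 3: 'i' -> 'c'): "ghgi" -> "ghgc"
Op 2 (replace idx 1: 'h' -> 'j'): "ghgc" -> "gjgc"
Op 3 (insert 'd' at idx 2): "gjgc" -> "gjdgc"
Op 4 (append 'e'): "gjdgc" -> "gjdgce"
Op 5 (delete idx 3 = 'g'): "gjdgce" -> "gjdce"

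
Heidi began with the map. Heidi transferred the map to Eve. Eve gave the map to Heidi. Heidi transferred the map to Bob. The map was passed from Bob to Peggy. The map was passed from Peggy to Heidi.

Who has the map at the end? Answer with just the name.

Answer: Heidi

Derivation:
Tracking the map through each event:
Start: Heidi has the map.
After event 1: Eve has the map.
After event 2: Heidi has the map.
After event 3: Bob has the map.
After event 4: Peggy has the map.
After event 5: Heidi has the map.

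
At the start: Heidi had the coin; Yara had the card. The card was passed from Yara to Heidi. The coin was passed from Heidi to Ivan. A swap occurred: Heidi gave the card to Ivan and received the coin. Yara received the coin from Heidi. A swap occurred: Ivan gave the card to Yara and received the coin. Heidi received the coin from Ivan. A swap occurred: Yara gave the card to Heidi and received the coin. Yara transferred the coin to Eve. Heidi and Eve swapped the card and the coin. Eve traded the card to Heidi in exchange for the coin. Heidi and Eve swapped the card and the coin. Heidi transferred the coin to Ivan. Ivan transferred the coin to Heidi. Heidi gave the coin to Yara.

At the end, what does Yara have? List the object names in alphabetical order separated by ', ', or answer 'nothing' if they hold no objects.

Tracking all object holders:
Start: coin:Heidi, card:Yara
Event 1 (give card: Yara -> Heidi). State: coin:Heidi, card:Heidi
Event 2 (give coin: Heidi -> Ivan). State: coin:Ivan, card:Heidi
Event 3 (swap card<->coin: now card:Ivan, coin:Heidi). State: coin:Heidi, card:Ivan
Event 4 (give coin: Heidi -> Yara). State: coin:Yara, card:Ivan
Event 5 (swap card<->coin: now card:Yara, coin:Ivan). State: coin:Ivan, card:Yara
Event 6 (give coin: Ivan -> Heidi). State: coin:Heidi, card:Yara
Event 7 (swap card<->coin: now card:Heidi, coin:Yara). State: coin:Yara, card:Heidi
Event 8 (give coin: Yara -> Eve). State: coin:Eve, card:Heidi
Event 9 (swap card<->coin: now card:Eve, coin:Heidi). State: coin:Heidi, card:Eve
Event 10 (swap card<->coin: now card:Heidi, coin:Eve). State: coin:Eve, card:Heidi
Event 11 (swap card<->coin: now card:Eve, coin:Heidi). State: coin:Heidi, card:Eve
Event 12 (give coin: Heidi -> Ivan). State: coin:Ivan, card:Eve
Event 13 (give coin: Ivan -> Heidi). State: coin:Heidi, card:Eve
Event 14 (give coin: Heidi -> Yara). State: coin:Yara, card:Eve

Final state: coin:Yara, card:Eve
Yara holds: coin.

Answer: coin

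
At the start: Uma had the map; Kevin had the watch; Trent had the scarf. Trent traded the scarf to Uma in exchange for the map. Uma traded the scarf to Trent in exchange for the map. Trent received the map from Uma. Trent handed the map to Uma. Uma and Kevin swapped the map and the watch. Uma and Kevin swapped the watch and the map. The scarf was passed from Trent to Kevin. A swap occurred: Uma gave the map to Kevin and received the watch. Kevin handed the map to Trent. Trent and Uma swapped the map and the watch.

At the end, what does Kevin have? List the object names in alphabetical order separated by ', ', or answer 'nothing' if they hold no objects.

Tracking all object holders:
Start: map:Uma, watch:Kevin, scarf:Trent
Event 1 (swap scarf<->map: now scarf:Uma, map:Trent). State: map:Trent, watch:Kevin, scarf:Uma
Event 2 (swap scarf<->map: now scarf:Trent, map:Uma). State: map:Uma, watch:Kevin, scarf:Trent
Event 3 (give map: Uma -> Trent). State: map:Trent, watch:Kevin, scarf:Trent
Event 4 (give map: Trent -> Uma). State: map:Uma, watch:Kevin, scarf:Trent
Event 5 (swap map<->watch: now map:Kevin, watch:Uma). State: map:Kevin, watch:Uma, scarf:Trent
Event 6 (swap watch<->map: now watch:Kevin, map:Uma). State: map:Uma, watch:Kevin, scarf:Trent
Event 7 (give scarf: Trent -> Kevin). State: map:Uma, watch:Kevin, scarf:Kevin
Event 8 (swap map<->watch: now map:Kevin, watch:Uma). State: map:Kevin, watch:Uma, scarf:Kevin
Event 9 (give map: Kevin -> Trent). State: map:Trent, watch:Uma, scarf:Kevin
Event 10 (swap map<->watch: now map:Uma, watch:Trent). State: map:Uma, watch:Trent, scarf:Kevin

Final state: map:Uma, watch:Trent, scarf:Kevin
Kevin holds: scarf.

Answer: scarf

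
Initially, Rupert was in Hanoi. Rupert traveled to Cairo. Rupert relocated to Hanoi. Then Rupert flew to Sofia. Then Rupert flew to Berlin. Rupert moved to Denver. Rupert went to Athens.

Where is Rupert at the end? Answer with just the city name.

Tracking Rupert's location:
Start: Rupert is in Hanoi.
After move 1: Hanoi -> Cairo. Rupert is in Cairo.
After move 2: Cairo -> Hanoi. Rupert is in Hanoi.
After move 3: Hanoi -> Sofia. Rupert is in Sofia.
After move 4: Sofia -> Berlin. Rupert is in Berlin.
After move 5: Berlin -> Denver. Rupert is in Denver.
After move 6: Denver -> Athens. Rupert is in Athens.

Answer: Athens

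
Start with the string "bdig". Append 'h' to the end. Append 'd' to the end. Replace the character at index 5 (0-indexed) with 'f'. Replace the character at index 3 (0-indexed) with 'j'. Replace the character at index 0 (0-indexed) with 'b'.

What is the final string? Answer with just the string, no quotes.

Applying each edit step by step:
Start: "bdig"
Op 1 (append 'h'): "bdig" -> "bdigh"
Op 2 (append 'd'): "bdigh" -> "bdighd"
Op 3 (replace idx 5: 'd' -> 'f'): "bdighd" -> "bdighf"
Op 4 (replace idx 3: 'g' -> 'j'): "bdighf" -> "bdijhf"
Op 5 (replace idx 0: 'b' -> 'b'): "bdijhf" -> "bdijhf"

Answer: bdijhf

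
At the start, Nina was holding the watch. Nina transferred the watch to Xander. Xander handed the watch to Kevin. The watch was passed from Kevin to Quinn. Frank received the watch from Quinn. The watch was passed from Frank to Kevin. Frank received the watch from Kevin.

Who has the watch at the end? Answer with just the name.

Answer: Frank

Derivation:
Tracking the watch through each event:
Start: Nina has the watch.
After event 1: Xander has the watch.
After event 2: Kevin has the watch.
After event 3: Quinn has the watch.
After event 4: Frank has the watch.
After event 5: Kevin has the watch.
After event 6: Frank has the watch.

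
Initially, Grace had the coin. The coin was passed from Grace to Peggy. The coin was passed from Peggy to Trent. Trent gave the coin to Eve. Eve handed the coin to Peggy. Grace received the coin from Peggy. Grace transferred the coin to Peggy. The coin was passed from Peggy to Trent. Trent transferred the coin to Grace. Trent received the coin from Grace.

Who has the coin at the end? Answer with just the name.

Tracking the coin through each event:
Start: Grace has the coin.
After event 1: Peggy has the coin.
After event 2: Trent has the coin.
After event 3: Eve has the coin.
After event 4: Peggy has the coin.
After event 5: Grace has the coin.
After event 6: Peggy has the coin.
After event 7: Trent has the coin.
After event 8: Grace has the coin.
After event 9: Trent has the coin.

Answer: Trent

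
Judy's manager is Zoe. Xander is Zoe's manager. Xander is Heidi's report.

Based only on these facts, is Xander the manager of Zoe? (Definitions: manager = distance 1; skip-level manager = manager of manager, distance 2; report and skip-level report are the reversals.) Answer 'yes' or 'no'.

Reconstructing the manager chain from the given facts:
  Heidi -> Xander -> Zoe -> Judy
(each arrow means 'manager of the next')
Positions in the chain (0 = top):
  position of Heidi: 0
  position of Xander: 1
  position of Zoe: 2
  position of Judy: 3

Xander is at position 1, Zoe is at position 2; signed distance (j - i) = 1.
'manager' requires j - i = 1. Actual distance is 1, so the relation HOLDS.

Answer: yes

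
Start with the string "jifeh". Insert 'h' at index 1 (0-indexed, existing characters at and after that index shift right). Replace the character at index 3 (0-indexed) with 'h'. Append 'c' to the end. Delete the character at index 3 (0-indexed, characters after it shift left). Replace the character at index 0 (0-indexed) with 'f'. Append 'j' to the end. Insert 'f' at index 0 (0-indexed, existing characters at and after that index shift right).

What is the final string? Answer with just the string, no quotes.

Answer: ffhiehcj

Derivation:
Applying each edit step by step:
Start: "jifeh"
Op 1 (insert 'h' at idx 1): "jifeh" -> "jhifeh"
Op 2 (replace idx 3: 'f' -> 'h'): "jhifeh" -> "jhiheh"
Op 3 (append 'c'): "jhiheh" -> "jhihehc"
Op 4 (delete idx 3 = 'h'): "jhihehc" -> "jhiehc"
Op 5 (replace idx 0: 'j' -> 'f'): "jhiehc" -> "fhiehc"
Op 6 (append 'j'): "fhiehc" -> "fhiehcj"
Op 7 (insert 'f' at idx 0): "fhiehcj" -> "ffhiehcj"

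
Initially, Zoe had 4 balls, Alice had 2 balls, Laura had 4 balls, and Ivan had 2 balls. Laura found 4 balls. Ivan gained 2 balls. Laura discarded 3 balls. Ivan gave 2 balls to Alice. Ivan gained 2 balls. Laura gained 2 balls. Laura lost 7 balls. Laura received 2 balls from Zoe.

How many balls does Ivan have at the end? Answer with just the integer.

Answer: 4

Derivation:
Tracking counts step by step:
Start: Zoe=4, Alice=2, Laura=4, Ivan=2
Event 1 (Laura +4): Laura: 4 -> 8. State: Zoe=4, Alice=2, Laura=8, Ivan=2
Event 2 (Ivan +2): Ivan: 2 -> 4. State: Zoe=4, Alice=2, Laura=8, Ivan=4
Event 3 (Laura -3): Laura: 8 -> 5. State: Zoe=4, Alice=2, Laura=5, Ivan=4
Event 4 (Ivan -> Alice, 2): Ivan: 4 -> 2, Alice: 2 -> 4. State: Zoe=4, Alice=4, Laura=5, Ivan=2
Event 5 (Ivan +2): Ivan: 2 -> 4. State: Zoe=4, Alice=4, Laura=5, Ivan=4
Event 6 (Laura +2): Laura: 5 -> 7. State: Zoe=4, Alice=4, Laura=7, Ivan=4
Event 7 (Laura -7): Laura: 7 -> 0. State: Zoe=4, Alice=4, Laura=0, Ivan=4
Event 8 (Zoe -> Laura, 2): Zoe: 4 -> 2, Laura: 0 -> 2. State: Zoe=2, Alice=4, Laura=2, Ivan=4

Ivan's final count: 4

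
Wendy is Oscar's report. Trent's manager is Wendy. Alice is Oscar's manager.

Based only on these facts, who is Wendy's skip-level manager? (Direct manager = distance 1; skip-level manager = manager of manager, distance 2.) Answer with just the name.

Reconstructing the manager chain from the given facts:
  Alice -> Oscar -> Wendy -> Trent
(each arrow means 'manager of the next')
Positions in the chain (0 = top):
  position of Alice: 0
  position of Oscar: 1
  position of Wendy: 2
  position of Trent: 3

Wendy is at position 2; the skip-level manager is 2 steps up the chain, i.e. position 0: Alice.

Answer: Alice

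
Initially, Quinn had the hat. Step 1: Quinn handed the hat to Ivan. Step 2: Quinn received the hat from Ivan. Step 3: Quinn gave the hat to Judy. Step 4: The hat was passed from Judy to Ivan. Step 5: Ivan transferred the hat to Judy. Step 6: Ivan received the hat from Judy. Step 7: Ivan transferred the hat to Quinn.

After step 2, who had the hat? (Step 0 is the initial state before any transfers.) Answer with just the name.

Tracking the hat holder through step 2:
After step 0 (start): Quinn
After step 1: Ivan
After step 2: Quinn

At step 2, the holder is Quinn.

Answer: Quinn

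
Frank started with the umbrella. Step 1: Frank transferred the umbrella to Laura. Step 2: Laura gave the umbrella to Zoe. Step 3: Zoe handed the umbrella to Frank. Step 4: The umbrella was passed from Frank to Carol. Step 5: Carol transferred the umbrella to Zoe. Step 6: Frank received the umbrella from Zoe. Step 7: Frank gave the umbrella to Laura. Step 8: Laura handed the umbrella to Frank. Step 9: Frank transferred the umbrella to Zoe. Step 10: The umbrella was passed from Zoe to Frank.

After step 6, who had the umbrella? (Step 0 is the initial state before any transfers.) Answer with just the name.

Answer: Frank

Derivation:
Tracking the umbrella holder through step 6:
After step 0 (start): Frank
After step 1: Laura
After step 2: Zoe
After step 3: Frank
After step 4: Carol
After step 5: Zoe
After step 6: Frank

At step 6, the holder is Frank.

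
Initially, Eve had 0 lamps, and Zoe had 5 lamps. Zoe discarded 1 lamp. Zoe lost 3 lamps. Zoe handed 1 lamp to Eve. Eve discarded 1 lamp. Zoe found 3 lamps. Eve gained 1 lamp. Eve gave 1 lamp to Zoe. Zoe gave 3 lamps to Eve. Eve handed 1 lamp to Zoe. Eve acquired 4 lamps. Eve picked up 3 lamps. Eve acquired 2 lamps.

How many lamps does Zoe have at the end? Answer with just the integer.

Answer: 2

Derivation:
Tracking counts step by step:
Start: Eve=0, Zoe=5
Event 1 (Zoe -1): Zoe: 5 -> 4. State: Eve=0, Zoe=4
Event 2 (Zoe -3): Zoe: 4 -> 1. State: Eve=0, Zoe=1
Event 3 (Zoe -> Eve, 1): Zoe: 1 -> 0, Eve: 0 -> 1. State: Eve=1, Zoe=0
Event 4 (Eve -1): Eve: 1 -> 0. State: Eve=0, Zoe=0
Event 5 (Zoe +3): Zoe: 0 -> 3. State: Eve=0, Zoe=3
Event 6 (Eve +1): Eve: 0 -> 1. State: Eve=1, Zoe=3
Event 7 (Eve -> Zoe, 1): Eve: 1 -> 0, Zoe: 3 -> 4. State: Eve=0, Zoe=4
Event 8 (Zoe -> Eve, 3): Zoe: 4 -> 1, Eve: 0 -> 3. State: Eve=3, Zoe=1
Event 9 (Eve -> Zoe, 1): Eve: 3 -> 2, Zoe: 1 -> 2. State: Eve=2, Zoe=2
Event 10 (Eve +4): Eve: 2 -> 6. State: Eve=6, Zoe=2
Event 11 (Eve +3): Eve: 6 -> 9. State: Eve=9, Zoe=2
Event 12 (Eve +2): Eve: 9 -> 11. State: Eve=11, Zoe=2

Zoe's final count: 2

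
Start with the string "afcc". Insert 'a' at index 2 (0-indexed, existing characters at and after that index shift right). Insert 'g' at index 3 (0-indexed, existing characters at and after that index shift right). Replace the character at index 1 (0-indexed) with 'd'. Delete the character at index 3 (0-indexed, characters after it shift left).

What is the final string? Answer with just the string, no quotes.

Applying each edit step by step:
Start: "afcc"
Op 1 (insert 'a' at idx 2): "afcc" -> "afacc"
Op 2 (insert 'g' at idx 3): "afacc" -> "afagcc"
Op 3 (replace idx 1: 'f' -> 'd'): "afagcc" -> "adagcc"
Op 4 (delete idx 3 = 'g'): "adagcc" -> "adacc"

Answer: adacc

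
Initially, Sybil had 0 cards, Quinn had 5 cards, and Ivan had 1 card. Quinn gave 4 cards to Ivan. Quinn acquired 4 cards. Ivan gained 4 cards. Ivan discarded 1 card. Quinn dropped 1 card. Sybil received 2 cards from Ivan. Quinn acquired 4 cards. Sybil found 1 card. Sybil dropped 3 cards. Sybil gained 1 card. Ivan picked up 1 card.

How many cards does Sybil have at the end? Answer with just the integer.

Tracking counts step by step:
Start: Sybil=0, Quinn=5, Ivan=1
Event 1 (Quinn -> Ivan, 4): Quinn: 5 -> 1, Ivan: 1 -> 5. State: Sybil=0, Quinn=1, Ivan=5
Event 2 (Quinn +4): Quinn: 1 -> 5. State: Sybil=0, Quinn=5, Ivan=5
Event 3 (Ivan +4): Ivan: 5 -> 9. State: Sybil=0, Quinn=5, Ivan=9
Event 4 (Ivan -1): Ivan: 9 -> 8. State: Sybil=0, Quinn=5, Ivan=8
Event 5 (Quinn -1): Quinn: 5 -> 4. State: Sybil=0, Quinn=4, Ivan=8
Event 6 (Ivan -> Sybil, 2): Ivan: 8 -> 6, Sybil: 0 -> 2. State: Sybil=2, Quinn=4, Ivan=6
Event 7 (Quinn +4): Quinn: 4 -> 8. State: Sybil=2, Quinn=8, Ivan=6
Event 8 (Sybil +1): Sybil: 2 -> 3. State: Sybil=3, Quinn=8, Ivan=6
Event 9 (Sybil -3): Sybil: 3 -> 0. State: Sybil=0, Quinn=8, Ivan=6
Event 10 (Sybil +1): Sybil: 0 -> 1. State: Sybil=1, Quinn=8, Ivan=6
Event 11 (Ivan +1): Ivan: 6 -> 7. State: Sybil=1, Quinn=8, Ivan=7

Sybil's final count: 1

Answer: 1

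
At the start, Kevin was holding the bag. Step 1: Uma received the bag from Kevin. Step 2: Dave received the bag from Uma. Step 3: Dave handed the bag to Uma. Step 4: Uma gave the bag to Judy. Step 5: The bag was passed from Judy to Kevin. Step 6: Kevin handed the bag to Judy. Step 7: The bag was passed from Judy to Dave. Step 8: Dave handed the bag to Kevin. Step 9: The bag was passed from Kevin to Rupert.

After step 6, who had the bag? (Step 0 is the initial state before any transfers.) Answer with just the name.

Answer: Judy

Derivation:
Tracking the bag holder through step 6:
After step 0 (start): Kevin
After step 1: Uma
After step 2: Dave
After step 3: Uma
After step 4: Judy
After step 5: Kevin
After step 6: Judy

At step 6, the holder is Judy.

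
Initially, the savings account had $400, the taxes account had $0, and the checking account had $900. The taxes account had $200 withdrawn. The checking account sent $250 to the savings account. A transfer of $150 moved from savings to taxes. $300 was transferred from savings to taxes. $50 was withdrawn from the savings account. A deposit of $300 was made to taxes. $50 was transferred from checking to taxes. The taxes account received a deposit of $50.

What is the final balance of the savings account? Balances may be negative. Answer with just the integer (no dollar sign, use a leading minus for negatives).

Answer: 150

Derivation:
Tracking account balances step by step:
Start: savings=400, taxes=0, checking=900
Event 1 (withdraw 200 from taxes): taxes: 0 - 200 = -200. Balances: savings=400, taxes=-200, checking=900
Event 2 (transfer 250 checking -> savings): checking: 900 - 250 = 650, savings: 400 + 250 = 650. Balances: savings=650, taxes=-200, checking=650
Event 3 (transfer 150 savings -> taxes): savings: 650 - 150 = 500, taxes: -200 + 150 = -50. Balances: savings=500, taxes=-50, checking=650
Event 4 (transfer 300 savings -> taxes): savings: 500 - 300 = 200, taxes: -50 + 300 = 250. Balances: savings=200, taxes=250, checking=650
Event 5 (withdraw 50 from savings): savings: 200 - 50 = 150. Balances: savings=150, taxes=250, checking=650
Event 6 (deposit 300 to taxes): taxes: 250 + 300 = 550. Balances: savings=150, taxes=550, checking=650
Event 7 (transfer 50 checking -> taxes): checking: 650 - 50 = 600, taxes: 550 + 50 = 600. Balances: savings=150, taxes=600, checking=600
Event 8 (deposit 50 to taxes): taxes: 600 + 50 = 650. Balances: savings=150, taxes=650, checking=600

Final balance of savings: 150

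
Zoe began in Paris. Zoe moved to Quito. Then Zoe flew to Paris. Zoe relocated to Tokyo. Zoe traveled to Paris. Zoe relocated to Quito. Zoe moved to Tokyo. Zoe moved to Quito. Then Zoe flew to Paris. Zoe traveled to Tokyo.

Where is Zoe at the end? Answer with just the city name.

Tracking Zoe's location:
Start: Zoe is in Paris.
After move 1: Paris -> Quito. Zoe is in Quito.
After move 2: Quito -> Paris. Zoe is in Paris.
After move 3: Paris -> Tokyo. Zoe is in Tokyo.
After move 4: Tokyo -> Paris. Zoe is in Paris.
After move 5: Paris -> Quito. Zoe is in Quito.
After move 6: Quito -> Tokyo. Zoe is in Tokyo.
After move 7: Tokyo -> Quito. Zoe is in Quito.
After move 8: Quito -> Paris. Zoe is in Paris.
After move 9: Paris -> Tokyo. Zoe is in Tokyo.

Answer: Tokyo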